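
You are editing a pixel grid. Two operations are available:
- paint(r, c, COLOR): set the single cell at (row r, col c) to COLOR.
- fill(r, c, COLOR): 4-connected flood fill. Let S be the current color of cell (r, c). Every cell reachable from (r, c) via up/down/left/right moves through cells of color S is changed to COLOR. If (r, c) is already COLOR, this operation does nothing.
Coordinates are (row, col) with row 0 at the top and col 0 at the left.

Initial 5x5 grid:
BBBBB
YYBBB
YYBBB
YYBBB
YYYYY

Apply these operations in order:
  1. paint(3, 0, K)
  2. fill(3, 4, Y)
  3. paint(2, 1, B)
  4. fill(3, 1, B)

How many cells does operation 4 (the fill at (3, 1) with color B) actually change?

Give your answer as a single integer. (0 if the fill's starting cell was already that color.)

After op 1 paint(3,0,K):
BBBBB
YYBBB
YYBBB
KYBBB
YYYYY
After op 2 fill(3,4,Y) [14 cells changed]:
YYYYY
YYYYY
YYYYY
KYYYY
YYYYY
After op 3 paint(2,1,B):
YYYYY
YYYYY
YBYYY
KYYYY
YYYYY
After op 4 fill(3,1,B) [23 cells changed]:
BBBBB
BBBBB
BBBBB
KBBBB
BBBBB

Answer: 23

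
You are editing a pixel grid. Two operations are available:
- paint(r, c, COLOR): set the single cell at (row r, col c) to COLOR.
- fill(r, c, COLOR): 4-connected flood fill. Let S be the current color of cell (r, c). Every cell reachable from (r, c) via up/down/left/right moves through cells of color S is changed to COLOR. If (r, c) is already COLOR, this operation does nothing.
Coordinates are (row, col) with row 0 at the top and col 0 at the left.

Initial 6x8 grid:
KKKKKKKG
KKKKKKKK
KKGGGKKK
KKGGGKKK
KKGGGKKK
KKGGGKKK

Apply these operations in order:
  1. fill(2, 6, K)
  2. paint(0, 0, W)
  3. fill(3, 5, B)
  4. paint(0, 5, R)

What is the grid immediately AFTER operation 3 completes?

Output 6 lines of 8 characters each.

Answer: WBBBBBBG
BBBBBBBB
BBGGGBBB
BBGGGBBB
BBGGGBBB
BBGGGBBB

Derivation:
After op 1 fill(2,6,K) [0 cells changed]:
KKKKKKKG
KKKKKKKK
KKGGGKKK
KKGGGKKK
KKGGGKKK
KKGGGKKK
After op 2 paint(0,0,W):
WKKKKKKG
KKKKKKKK
KKGGGKKK
KKGGGKKK
KKGGGKKK
KKGGGKKK
After op 3 fill(3,5,B) [34 cells changed]:
WBBBBBBG
BBBBBBBB
BBGGGBBB
BBGGGBBB
BBGGGBBB
BBGGGBBB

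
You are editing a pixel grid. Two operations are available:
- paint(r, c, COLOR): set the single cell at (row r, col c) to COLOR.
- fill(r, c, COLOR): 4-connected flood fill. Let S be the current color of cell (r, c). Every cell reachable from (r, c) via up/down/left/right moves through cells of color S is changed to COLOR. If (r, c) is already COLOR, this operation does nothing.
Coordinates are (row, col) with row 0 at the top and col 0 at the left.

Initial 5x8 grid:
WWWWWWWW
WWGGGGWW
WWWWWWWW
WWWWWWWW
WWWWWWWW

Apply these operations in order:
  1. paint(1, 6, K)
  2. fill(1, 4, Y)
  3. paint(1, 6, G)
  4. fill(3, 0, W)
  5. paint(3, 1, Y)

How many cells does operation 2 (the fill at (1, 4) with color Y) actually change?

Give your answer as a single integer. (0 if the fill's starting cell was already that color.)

Answer: 4

Derivation:
After op 1 paint(1,6,K):
WWWWWWWW
WWGGGGKW
WWWWWWWW
WWWWWWWW
WWWWWWWW
After op 2 fill(1,4,Y) [4 cells changed]:
WWWWWWWW
WWYYYYKW
WWWWWWWW
WWWWWWWW
WWWWWWWW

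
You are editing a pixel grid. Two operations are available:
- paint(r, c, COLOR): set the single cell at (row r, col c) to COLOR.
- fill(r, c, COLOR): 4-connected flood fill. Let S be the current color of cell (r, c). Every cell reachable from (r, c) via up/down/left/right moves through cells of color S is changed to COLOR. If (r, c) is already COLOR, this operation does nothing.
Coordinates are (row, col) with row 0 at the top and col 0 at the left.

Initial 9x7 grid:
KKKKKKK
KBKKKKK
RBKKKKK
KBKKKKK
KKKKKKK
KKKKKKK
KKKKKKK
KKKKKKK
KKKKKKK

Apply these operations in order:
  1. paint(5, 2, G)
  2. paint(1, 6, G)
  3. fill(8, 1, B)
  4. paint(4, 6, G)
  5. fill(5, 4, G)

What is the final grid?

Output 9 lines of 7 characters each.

Answer: GGGGGGG
GGGGGGG
RGGGGGG
GGGGGGG
GGGGGGG
GGGGGGG
GGGGGGG
GGGGGGG
GGGGGGG

Derivation:
After op 1 paint(5,2,G):
KKKKKKK
KBKKKKK
RBKKKKK
KBKKKKK
KKKKKKK
KKGKKKK
KKKKKKK
KKKKKKK
KKKKKKK
After op 2 paint(1,6,G):
KKKKKKK
KBKKKKG
RBKKKKK
KBKKKKK
KKKKKKK
KKGKKKK
KKKKKKK
KKKKKKK
KKKKKKK
After op 3 fill(8,1,B) [57 cells changed]:
BBBBBBB
BBBBBBG
RBBBBBB
BBBBBBB
BBBBBBB
BBGBBBB
BBBBBBB
BBBBBBB
BBBBBBB
After op 4 paint(4,6,G):
BBBBBBB
BBBBBBG
RBBBBBB
BBBBBBB
BBBBBBG
BBGBBBB
BBBBBBB
BBBBBBB
BBBBBBB
After op 5 fill(5,4,G) [59 cells changed]:
GGGGGGG
GGGGGGG
RGGGGGG
GGGGGGG
GGGGGGG
GGGGGGG
GGGGGGG
GGGGGGG
GGGGGGG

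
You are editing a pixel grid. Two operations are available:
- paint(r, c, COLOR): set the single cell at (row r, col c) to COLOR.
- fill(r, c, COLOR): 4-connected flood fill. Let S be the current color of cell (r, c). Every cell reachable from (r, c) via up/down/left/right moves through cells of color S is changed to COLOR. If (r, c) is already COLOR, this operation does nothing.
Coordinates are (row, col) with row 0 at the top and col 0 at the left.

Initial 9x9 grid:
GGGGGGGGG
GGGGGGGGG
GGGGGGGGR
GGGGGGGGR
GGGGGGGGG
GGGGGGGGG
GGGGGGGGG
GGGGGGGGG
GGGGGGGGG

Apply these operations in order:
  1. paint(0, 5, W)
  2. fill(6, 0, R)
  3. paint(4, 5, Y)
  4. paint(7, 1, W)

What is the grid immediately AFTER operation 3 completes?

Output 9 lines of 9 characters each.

After op 1 paint(0,5,W):
GGGGGWGGG
GGGGGGGGG
GGGGGGGGR
GGGGGGGGR
GGGGGGGGG
GGGGGGGGG
GGGGGGGGG
GGGGGGGGG
GGGGGGGGG
After op 2 fill(6,0,R) [78 cells changed]:
RRRRRWRRR
RRRRRRRRR
RRRRRRRRR
RRRRRRRRR
RRRRRRRRR
RRRRRRRRR
RRRRRRRRR
RRRRRRRRR
RRRRRRRRR
After op 3 paint(4,5,Y):
RRRRRWRRR
RRRRRRRRR
RRRRRRRRR
RRRRRRRRR
RRRRRYRRR
RRRRRRRRR
RRRRRRRRR
RRRRRRRRR
RRRRRRRRR

Answer: RRRRRWRRR
RRRRRRRRR
RRRRRRRRR
RRRRRRRRR
RRRRRYRRR
RRRRRRRRR
RRRRRRRRR
RRRRRRRRR
RRRRRRRRR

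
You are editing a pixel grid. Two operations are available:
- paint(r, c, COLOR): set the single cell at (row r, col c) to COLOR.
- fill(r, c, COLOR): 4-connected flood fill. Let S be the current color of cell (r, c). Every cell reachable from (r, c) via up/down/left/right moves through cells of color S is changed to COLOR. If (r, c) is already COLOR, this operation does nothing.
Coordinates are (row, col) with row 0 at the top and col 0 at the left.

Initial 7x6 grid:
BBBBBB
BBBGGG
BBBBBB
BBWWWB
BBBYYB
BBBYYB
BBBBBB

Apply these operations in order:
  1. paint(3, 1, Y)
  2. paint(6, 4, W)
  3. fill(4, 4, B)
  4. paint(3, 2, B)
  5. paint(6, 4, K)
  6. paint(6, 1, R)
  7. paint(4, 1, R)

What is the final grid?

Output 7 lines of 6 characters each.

Answer: BBBBBB
BBBGGG
BBBBBB
BYBWWB
BRBBBB
BBBBBB
BRBBKB

Derivation:
After op 1 paint(3,1,Y):
BBBBBB
BBBGGG
BBBBBB
BYWWWB
BBBYYB
BBBYYB
BBBBBB
After op 2 paint(6,4,W):
BBBBBB
BBBGGG
BBBBBB
BYWWWB
BBBYYB
BBBYYB
BBBBWB
After op 3 fill(4,4,B) [4 cells changed]:
BBBBBB
BBBGGG
BBBBBB
BYWWWB
BBBBBB
BBBBBB
BBBBWB
After op 4 paint(3,2,B):
BBBBBB
BBBGGG
BBBBBB
BYBWWB
BBBBBB
BBBBBB
BBBBWB
After op 5 paint(6,4,K):
BBBBBB
BBBGGG
BBBBBB
BYBWWB
BBBBBB
BBBBBB
BBBBKB
After op 6 paint(6,1,R):
BBBBBB
BBBGGG
BBBBBB
BYBWWB
BBBBBB
BBBBBB
BRBBKB
After op 7 paint(4,1,R):
BBBBBB
BBBGGG
BBBBBB
BYBWWB
BRBBBB
BBBBBB
BRBBKB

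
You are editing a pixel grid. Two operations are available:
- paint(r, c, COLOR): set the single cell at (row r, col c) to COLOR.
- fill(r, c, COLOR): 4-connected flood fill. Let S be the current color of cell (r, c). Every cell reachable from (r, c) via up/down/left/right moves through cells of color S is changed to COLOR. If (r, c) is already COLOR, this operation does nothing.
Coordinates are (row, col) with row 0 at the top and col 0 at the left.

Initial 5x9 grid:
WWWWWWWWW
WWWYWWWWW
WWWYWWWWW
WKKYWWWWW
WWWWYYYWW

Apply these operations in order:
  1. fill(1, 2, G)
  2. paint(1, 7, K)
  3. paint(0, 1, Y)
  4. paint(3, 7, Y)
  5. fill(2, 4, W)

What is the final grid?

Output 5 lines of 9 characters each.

Answer: WYWWWWWWW
WWWYWWWKW
WWWYWWWWW
WKKYWWWYW
WWWWYYYWW

Derivation:
After op 1 fill(1,2,G) [37 cells changed]:
GGGGGGGGG
GGGYGGGGG
GGGYGGGGG
GKKYGGGGG
GGGGYYYGG
After op 2 paint(1,7,K):
GGGGGGGGG
GGGYGGGKG
GGGYGGGGG
GKKYGGGGG
GGGGYYYGG
After op 3 paint(0,1,Y):
GYGGGGGGG
GGGYGGGKG
GGGYGGGGG
GKKYGGGGG
GGGGYYYGG
After op 4 paint(3,7,Y):
GYGGGGGGG
GGGYGGGKG
GGGYGGGGG
GKKYGGGYG
GGGGYYYGG
After op 5 fill(2,4,W) [34 cells changed]:
WYWWWWWWW
WWWYWWWKW
WWWYWWWWW
WKKYWWWYW
WWWWYYYWW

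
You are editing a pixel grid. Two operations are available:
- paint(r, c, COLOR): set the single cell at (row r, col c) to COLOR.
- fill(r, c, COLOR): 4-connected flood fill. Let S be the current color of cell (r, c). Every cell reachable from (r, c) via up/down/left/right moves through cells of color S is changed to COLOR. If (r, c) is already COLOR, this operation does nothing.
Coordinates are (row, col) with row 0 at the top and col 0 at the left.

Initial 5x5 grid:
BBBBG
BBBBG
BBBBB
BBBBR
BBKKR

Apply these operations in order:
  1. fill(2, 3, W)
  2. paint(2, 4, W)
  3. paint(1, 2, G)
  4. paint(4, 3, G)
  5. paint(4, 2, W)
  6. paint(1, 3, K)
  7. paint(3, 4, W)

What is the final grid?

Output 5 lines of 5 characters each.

Answer: WWWWG
WWGKG
WWWWW
WWWWW
WWWGR

Derivation:
After op 1 fill(2,3,W) [19 cells changed]:
WWWWG
WWWWG
WWWWW
WWWWR
WWKKR
After op 2 paint(2,4,W):
WWWWG
WWWWG
WWWWW
WWWWR
WWKKR
After op 3 paint(1,2,G):
WWWWG
WWGWG
WWWWW
WWWWR
WWKKR
After op 4 paint(4,3,G):
WWWWG
WWGWG
WWWWW
WWWWR
WWKGR
After op 5 paint(4,2,W):
WWWWG
WWGWG
WWWWW
WWWWR
WWWGR
After op 6 paint(1,3,K):
WWWWG
WWGKG
WWWWW
WWWWR
WWWGR
After op 7 paint(3,4,W):
WWWWG
WWGKG
WWWWW
WWWWW
WWWGR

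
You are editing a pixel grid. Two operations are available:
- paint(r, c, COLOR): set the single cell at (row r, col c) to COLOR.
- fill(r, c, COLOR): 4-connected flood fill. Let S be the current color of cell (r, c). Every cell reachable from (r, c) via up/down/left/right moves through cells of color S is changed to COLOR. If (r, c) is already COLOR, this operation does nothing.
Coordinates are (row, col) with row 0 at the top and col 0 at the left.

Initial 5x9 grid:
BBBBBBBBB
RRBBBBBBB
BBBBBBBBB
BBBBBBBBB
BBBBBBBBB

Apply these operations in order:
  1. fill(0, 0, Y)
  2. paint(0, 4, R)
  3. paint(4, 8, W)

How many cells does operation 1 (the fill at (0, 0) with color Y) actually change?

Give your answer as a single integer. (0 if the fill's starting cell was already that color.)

After op 1 fill(0,0,Y) [43 cells changed]:
YYYYYYYYY
RRYYYYYYY
YYYYYYYYY
YYYYYYYYY
YYYYYYYYY

Answer: 43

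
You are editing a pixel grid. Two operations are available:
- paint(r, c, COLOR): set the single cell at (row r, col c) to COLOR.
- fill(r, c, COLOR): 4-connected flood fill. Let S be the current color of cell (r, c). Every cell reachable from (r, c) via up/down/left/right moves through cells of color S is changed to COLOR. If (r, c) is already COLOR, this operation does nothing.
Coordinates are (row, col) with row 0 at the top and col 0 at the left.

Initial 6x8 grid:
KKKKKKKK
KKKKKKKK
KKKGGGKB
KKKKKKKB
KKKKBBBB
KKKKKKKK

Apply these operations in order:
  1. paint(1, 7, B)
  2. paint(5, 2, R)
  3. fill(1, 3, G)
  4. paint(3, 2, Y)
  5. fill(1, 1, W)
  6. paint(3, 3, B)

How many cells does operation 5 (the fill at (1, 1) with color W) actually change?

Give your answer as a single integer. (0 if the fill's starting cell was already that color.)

After op 1 paint(1,7,B):
KKKKKKKK
KKKKKKKB
KKKGGGKB
KKKKKKKB
KKKKBBBB
KKKKKKKK
After op 2 paint(5,2,R):
KKKKKKKK
KKKKKKKB
KKKGGGKB
KKKKKKKB
KKKKBBBB
KKRKKKKK
After op 3 fill(1,3,G) [37 cells changed]:
GGGGGGGG
GGGGGGGB
GGGGGGGB
GGGGGGGB
GGGGBBBB
GGRGGGGG
After op 4 paint(3,2,Y):
GGGGGGGG
GGGGGGGB
GGGGGGGB
GGYGGGGB
GGGGBBBB
GGRGGGGG
After op 5 fill(1,1,W) [39 cells changed]:
WWWWWWWW
WWWWWWWB
WWWWWWWB
WWYWWWWB
WWWWBBBB
WWRWWWWW

Answer: 39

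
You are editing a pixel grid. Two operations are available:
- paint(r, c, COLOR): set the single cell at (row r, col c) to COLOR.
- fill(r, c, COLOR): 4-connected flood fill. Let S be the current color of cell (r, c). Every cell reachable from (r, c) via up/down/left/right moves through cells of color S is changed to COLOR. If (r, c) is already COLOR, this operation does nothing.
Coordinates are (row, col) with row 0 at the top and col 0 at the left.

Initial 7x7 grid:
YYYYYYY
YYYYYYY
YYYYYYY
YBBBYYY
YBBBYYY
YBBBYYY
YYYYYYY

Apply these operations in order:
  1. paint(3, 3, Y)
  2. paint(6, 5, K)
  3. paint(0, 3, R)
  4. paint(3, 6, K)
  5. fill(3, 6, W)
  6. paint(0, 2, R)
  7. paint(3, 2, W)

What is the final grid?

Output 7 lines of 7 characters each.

After op 1 paint(3,3,Y):
YYYYYYY
YYYYYYY
YYYYYYY
YBBYYYY
YBBBYYY
YBBBYYY
YYYYYYY
After op 2 paint(6,5,K):
YYYYYYY
YYYYYYY
YYYYYYY
YBBYYYY
YBBBYYY
YBBBYYY
YYYYYKY
After op 3 paint(0,3,R):
YYYRYYY
YYYYYYY
YYYYYYY
YBBYYYY
YBBBYYY
YBBBYYY
YYYYYKY
After op 4 paint(3,6,K):
YYYRYYY
YYYYYYY
YYYYYYY
YBBYYYK
YBBBYYY
YBBBYYY
YYYYYKY
After op 5 fill(3,6,W) [1 cells changed]:
YYYRYYY
YYYYYYY
YYYYYYY
YBBYYYW
YBBBYYY
YBBBYYY
YYYYYKY
After op 6 paint(0,2,R):
YYRRYYY
YYYYYYY
YYYYYYY
YBBYYYW
YBBBYYY
YBBBYYY
YYYYYKY
After op 7 paint(3,2,W):
YYRRYYY
YYYYYYY
YYYYYYY
YBWYYYW
YBBBYYY
YBBBYYY
YYYYYKY

Answer: YYRRYYY
YYYYYYY
YYYYYYY
YBWYYYW
YBBBYYY
YBBBYYY
YYYYYKY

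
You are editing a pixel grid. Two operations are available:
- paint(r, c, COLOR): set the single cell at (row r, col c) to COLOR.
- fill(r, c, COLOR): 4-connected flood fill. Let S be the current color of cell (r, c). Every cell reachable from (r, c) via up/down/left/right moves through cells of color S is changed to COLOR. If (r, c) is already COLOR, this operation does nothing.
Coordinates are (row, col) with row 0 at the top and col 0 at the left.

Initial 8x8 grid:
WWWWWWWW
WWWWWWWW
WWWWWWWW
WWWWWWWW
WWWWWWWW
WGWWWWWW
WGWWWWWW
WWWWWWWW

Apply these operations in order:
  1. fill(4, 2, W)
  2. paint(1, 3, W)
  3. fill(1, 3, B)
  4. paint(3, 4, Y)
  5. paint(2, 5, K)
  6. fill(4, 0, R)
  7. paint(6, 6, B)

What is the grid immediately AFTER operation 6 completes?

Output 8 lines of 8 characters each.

After op 1 fill(4,2,W) [0 cells changed]:
WWWWWWWW
WWWWWWWW
WWWWWWWW
WWWWWWWW
WWWWWWWW
WGWWWWWW
WGWWWWWW
WWWWWWWW
After op 2 paint(1,3,W):
WWWWWWWW
WWWWWWWW
WWWWWWWW
WWWWWWWW
WWWWWWWW
WGWWWWWW
WGWWWWWW
WWWWWWWW
After op 3 fill(1,3,B) [62 cells changed]:
BBBBBBBB
BBBBBBBB
BBBBBBBB
BBBBBBBB
BBBBBBBB
BGBBBBBB
BGBBBBBB
BBBBBBBB
After op 4 paint(3,4,Y):
BBBBBBBB
BBBBBBBB
BBBBBBBB
BBBBYBBB
BBBBBBBB
BGBBBBBB
BGBBBBBB
BBBBBBBB
After op 5 paint(2,5,K):
BBBBBBBB
BBBBBBBB
BBBBBKBB
BBBBYBBB
BBBBBBBB
BGBBBBBB
BGBBBBBB
BBBBBBBB
After op 6 fill(4,0,R) [60 cells changed]:
RRRRRRRR
RRRRRRRR
RRRRRKRR
RRRRYRRR
RRRRRRRR
RGRRRRRR
RGRRRRRR
RRRRRRRR

Answer: RRRRRRRR
RRRRRRRR
RRRRRKRR
RRRRYRRR
RRRRRRRR
RGRRRRRR
RGRRRRRR
RRRRRRRR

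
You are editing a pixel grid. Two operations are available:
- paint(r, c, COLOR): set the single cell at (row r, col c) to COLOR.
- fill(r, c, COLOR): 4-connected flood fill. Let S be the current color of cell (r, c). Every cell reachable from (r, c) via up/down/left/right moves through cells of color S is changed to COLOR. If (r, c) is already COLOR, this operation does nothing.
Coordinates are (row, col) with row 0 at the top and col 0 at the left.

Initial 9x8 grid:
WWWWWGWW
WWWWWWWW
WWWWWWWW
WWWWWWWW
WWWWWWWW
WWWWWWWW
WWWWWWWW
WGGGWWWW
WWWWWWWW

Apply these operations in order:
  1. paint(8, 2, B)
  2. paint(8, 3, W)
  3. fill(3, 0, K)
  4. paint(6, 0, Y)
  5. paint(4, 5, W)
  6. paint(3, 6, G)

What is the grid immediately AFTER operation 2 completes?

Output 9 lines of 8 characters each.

Answer: WWWWWGWW
WWWWWWWW
WWWWWWWW
WWWWWWWW
WWWWWWWW
WWWWWWWW
WWWWWWWW
WGGGWWWW
WWBWWWWW

Derivation:
After op 1 paint(8,2,B):
WWWWWGWW
WWWWWWWW
WWWWWWWW
WWWWWWWW
WWWWWWWW
WWWWWWWW
WWWWWWWW
WGGGWWWW
WWBWWWWW
After op 2 paint(8,3,W):
WWWWWGWW
WWWWWWWW
WWWWWWWW
WWWWWWWW
WWWWWWWW
WWWWWWWW
WWWWWWWW
WGGGWWWW
WWBWWWWW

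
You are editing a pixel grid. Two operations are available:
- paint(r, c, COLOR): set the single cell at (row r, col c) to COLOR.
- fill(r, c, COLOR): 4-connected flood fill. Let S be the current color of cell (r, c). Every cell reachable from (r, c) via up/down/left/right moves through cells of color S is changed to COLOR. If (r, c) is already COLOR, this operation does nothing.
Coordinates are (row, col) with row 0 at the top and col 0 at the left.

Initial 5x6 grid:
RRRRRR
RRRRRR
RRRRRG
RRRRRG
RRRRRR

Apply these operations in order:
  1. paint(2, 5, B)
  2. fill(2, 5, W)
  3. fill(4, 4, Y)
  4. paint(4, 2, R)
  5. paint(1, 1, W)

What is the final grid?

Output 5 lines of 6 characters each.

Answer: YYYYYY
YWYYYY
YYYYYW
YYYYYG
YYRYYY

Derivation:
After op 1 paint(2,5,B):
RRRRRR
RRRRRR
RRRRRB
RRRRRG
RRRRRR
After op 2 fill(2,5,W) [1 cells changed]:
RRRRRR
RRRRRR
RRRRRW
RRRRRG
RRRRRR
After op 3 fill(4,4,Y) [28 cells changed]:
YYYYYY
YYYYYY
YYYYYW
YYYYYG
YYYYYY
After op 4 paint(4,2,R):
YYYYYY
YYYYYY
YYYYYW
YYYYYG
YYRYYY
After op 5 paint(1,1,W):
YYYYYY
YWYYYY
YYYYYW
YYYYYG
YYRYYY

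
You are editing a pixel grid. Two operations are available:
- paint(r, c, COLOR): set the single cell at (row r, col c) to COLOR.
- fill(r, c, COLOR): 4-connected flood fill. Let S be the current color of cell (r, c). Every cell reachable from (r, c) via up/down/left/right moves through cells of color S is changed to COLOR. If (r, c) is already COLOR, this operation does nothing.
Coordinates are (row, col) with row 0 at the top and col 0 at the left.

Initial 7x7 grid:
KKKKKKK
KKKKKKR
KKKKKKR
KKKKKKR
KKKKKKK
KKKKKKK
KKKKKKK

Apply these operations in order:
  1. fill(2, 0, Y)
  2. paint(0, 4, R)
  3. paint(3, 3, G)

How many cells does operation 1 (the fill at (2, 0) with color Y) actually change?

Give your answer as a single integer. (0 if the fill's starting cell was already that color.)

After op 1 fill(2,0,Y) [46 cells changed]:
YYYYYYY
YYYYYYR
YYYYYYR
YYYYYYR
YYYYYYY
YYYYYYY
YYYYYYY

Answer: 46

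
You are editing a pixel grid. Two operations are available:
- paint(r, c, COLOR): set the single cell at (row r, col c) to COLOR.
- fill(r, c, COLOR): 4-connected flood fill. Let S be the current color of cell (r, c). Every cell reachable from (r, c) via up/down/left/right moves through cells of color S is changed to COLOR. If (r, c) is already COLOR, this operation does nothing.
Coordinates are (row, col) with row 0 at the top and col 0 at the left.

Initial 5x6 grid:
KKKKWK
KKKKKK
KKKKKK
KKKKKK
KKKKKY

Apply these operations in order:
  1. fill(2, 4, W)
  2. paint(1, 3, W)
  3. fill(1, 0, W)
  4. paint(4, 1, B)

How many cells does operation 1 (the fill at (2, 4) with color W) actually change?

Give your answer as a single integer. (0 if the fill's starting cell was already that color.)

After op 1 fill(2,4,W) [28 cells changed]:
WWWWWW
WWWWWW
WWWWWW
WWWWWW
WWWWWY

Answer: 28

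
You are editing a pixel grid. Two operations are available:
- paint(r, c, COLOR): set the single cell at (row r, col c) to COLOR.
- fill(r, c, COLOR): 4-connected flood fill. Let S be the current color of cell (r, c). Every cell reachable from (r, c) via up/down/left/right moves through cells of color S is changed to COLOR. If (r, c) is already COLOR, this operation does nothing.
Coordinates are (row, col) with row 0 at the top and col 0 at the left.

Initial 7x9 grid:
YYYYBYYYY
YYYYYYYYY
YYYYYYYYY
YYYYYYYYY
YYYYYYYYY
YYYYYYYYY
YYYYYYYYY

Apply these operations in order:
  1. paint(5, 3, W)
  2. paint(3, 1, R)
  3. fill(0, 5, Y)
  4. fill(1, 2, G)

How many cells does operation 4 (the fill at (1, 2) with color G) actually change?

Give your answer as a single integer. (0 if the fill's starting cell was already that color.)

After op 1 paint(5,3,W):
YYYYBYYYY
YYYYYYYYY
YYYYYYYYY
YYYYYYYYY
YYYYYYYYY
YYYWYYYYY
YYYYYYYYY
After op 2 paint(3,1,R):
YYYYBYYYY
YYYYYYYYY
YYYYYYYYY
YRYYYYYYY
YYYYYYYYY
YYYWYYYYY
YYYYYYYYY
After op 3 fill(0,5,Y) [0 cells changed]:
YYYYBYYYY
YYYYYYYYY
YYYYYYYYY
YRYYYYYYY
YYYYYYYYY
YYYWYYYYY
YYYYYYYYY
After op 4 fill(1,2,G) [60 cells changed]:
GGGGBGGGG
GGGGGGGGG
GGGGGGGGG
GRGGGGGGG
GGGGGGGGG
GGGWGGGGG
GGGGGGGGG

Answer: 60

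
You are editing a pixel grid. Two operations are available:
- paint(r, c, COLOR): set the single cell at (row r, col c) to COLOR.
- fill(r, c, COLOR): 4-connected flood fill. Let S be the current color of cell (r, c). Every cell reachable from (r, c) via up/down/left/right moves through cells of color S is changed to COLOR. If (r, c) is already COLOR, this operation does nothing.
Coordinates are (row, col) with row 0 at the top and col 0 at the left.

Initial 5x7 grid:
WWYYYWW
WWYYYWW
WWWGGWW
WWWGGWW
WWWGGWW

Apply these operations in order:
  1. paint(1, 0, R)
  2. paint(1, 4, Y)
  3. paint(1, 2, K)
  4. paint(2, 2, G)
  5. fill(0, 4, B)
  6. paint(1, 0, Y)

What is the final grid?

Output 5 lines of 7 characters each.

Answer: WWBBBWW
YWKBBWW
WWGGGWW
WWWGGWW
WWWGGWW

Derivation:
After op 1 paint(1,0,R):
WWYYYWW
RWYYYWW
WWWGGWW
WWWGGWW
WWWGGWW
After op 2 paint(1,4,Y):
WWYYYWW
RWYYYWW
WWWGGWW
WWWGGWW
WWWGGWW
After op 3 paint(1,2,K):
WWYYYWW
RWKYYWW
WWWGGWW
WWWGGWW
WWWGGWW
After op 4 paint(2,2,G):
WWYYYWW
RWKYYWW
WWGGGWW
WWWGGWW
WWWGGWW
After op 5 fill(0,4,B) [5 cells changed]:
WWBBBWW
RWKBBWW
WWGGGWW
WWWGGWW
WWWGGWW
After op 6 paint(1,0,Y):
WWBBBWW
YWKBBWW
WWGGGWW
WWWGGWW
WWWGGWW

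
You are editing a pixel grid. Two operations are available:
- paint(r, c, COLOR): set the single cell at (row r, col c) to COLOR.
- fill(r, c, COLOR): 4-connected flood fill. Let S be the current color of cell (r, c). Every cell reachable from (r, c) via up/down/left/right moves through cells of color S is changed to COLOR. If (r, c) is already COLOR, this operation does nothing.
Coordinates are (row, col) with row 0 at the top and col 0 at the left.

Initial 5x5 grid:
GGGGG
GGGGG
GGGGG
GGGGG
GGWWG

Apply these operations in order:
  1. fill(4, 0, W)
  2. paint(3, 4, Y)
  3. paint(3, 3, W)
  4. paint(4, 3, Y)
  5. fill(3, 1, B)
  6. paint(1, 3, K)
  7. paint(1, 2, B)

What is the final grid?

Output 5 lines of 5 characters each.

Answer: BBBBB
BBBKB
BBBBB
BBBBY
BBBYW

Derivation:
After op 1 fill(4,0,W) [23 cells changed]:
WWWWW
WWWWW
WWWWW
WWWWW
WWWWW
After op 2 paint(3,4,Y):
WWWWW
WWWWW
WWWWW
WWWWY
WWWWW
After op 3 paint(3,3,W):
WWWWW
WWWWW
WWWWW
WWWWY
WWWWW
After op 4 paint(4,3,Y):
WWWWW
WWWWW
WWWWW
WWWWY
WWWYW
After op 5 fill(3,1,B) [22 cells changed]:
BBBBB
BBBBB
BBBBB
BBBBY
BBBYW
After op 6 paint(1,3,K):
BBBBB
BBBKB
BBBBB
BBBBY
BBBYW
After op 7 paint(1,2,B):
BBBBB
BBBKB
BBBBB
BBBBY
BBBYW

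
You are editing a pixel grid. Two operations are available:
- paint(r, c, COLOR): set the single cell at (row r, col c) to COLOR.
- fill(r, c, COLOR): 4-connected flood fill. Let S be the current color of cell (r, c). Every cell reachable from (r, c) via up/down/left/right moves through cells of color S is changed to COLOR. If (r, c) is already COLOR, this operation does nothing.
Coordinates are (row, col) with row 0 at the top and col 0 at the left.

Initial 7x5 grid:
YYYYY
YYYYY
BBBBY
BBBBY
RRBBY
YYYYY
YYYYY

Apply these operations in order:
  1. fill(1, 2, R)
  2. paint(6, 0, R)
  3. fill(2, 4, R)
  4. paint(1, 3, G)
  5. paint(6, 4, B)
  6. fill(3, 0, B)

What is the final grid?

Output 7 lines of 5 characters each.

Answer: RRRRR
RRRGR
BBBBR
BBBBR
RRBBR
RRRRR
RRRRB

Derivation:
After op 1 fill(1,2,R) [23 cells changed]:
RRRRR
RRRRR
BBBBR
BBBBR
RRBBR
RRRRR
RRRRR
After op 2 paint(6,0,R):
RRRRR
RRRRR
BBBBR
BBBBR
RRBBR
RRRRR
RRRRR
After op 3 fill(2,4,R) [0 cells changed]:
RRRRR
RRRRR
BBBBR
BBBBR
RRBBR
RRRRR
RRRRR
After op 4 paint(1,3,G):
RRRRR
RRRGR
BBBBR
BBBBR
RRBBR
RRRRR
RRRRR
After op 5 paint(6,4,B):
RRRRR
RRRGR
BBBBR
BBBBR
RRBBR
RRRRR
RRRRB
After op 6 fill(3,0,B) [0 cells changed]:
RRRRR
RRRGR
BBBBR
BBBBR
RRBBR
RRRRR
RRRRB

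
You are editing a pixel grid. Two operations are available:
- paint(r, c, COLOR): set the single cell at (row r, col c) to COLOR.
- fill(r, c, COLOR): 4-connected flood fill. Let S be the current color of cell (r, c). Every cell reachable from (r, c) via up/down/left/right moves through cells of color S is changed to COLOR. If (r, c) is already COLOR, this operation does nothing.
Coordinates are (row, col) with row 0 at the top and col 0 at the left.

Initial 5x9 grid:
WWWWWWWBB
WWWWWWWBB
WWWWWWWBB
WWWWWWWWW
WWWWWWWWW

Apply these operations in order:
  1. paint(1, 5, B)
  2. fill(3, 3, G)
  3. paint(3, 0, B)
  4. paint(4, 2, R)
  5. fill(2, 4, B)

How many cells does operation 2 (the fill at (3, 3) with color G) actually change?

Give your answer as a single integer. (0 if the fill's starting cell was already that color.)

After op 1 paint(1,5,B):
WWWWWWWBB
WWWWWBWBB
WWWWWWWBB
WWWWWWWWW
WWWWWWWWW
After op 2 fill(3,3,G) [38 cells changed]:
GGGGGGGBB
GGGGGBGBB
GGGGGGGBB
GGGGGGGGG
GGGGGGGGG

Answer: 38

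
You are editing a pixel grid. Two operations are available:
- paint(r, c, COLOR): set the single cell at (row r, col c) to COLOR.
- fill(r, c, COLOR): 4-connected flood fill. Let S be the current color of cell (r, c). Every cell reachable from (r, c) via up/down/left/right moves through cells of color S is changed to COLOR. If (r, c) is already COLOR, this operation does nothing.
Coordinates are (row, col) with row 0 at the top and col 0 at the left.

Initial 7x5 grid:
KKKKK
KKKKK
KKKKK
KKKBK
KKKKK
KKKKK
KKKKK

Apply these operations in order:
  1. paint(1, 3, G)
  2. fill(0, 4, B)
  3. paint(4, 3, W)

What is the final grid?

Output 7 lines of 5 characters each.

Answer: BBBBB
BBBGB
BBBBB
BBBBB
BBBWB
BBBBB
BBBBB

Derivation:
After op 1 paint(1,3,G):
KKKKK
KKKGK
KKKKK
KKKBK
KKKKK
KKKKK
KKKKK
After op 2 fill(0,4,B) [33 cells changed]:
BBBBB
BBBGB
BBBBB
BBBBB
BBBBB
BBBBB
BBBBB
After op 3 paint(4,3,W):
BBBBB
BBBGB
BBBBB
BBBBB
BBBWB
BBBBB
BBBBB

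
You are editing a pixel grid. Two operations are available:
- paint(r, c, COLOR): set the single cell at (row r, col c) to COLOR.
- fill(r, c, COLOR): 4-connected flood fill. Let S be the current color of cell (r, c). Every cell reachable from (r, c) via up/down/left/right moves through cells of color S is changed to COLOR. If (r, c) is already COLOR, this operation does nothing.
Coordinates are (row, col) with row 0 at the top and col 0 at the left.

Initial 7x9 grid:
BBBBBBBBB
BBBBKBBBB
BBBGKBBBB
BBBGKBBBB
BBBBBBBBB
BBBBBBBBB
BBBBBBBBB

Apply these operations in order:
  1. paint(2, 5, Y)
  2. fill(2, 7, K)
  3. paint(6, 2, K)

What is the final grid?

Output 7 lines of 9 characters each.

After op 1 paint(2,5,Y):
BBBBBBBBB
BBBBKBBBB
BBBGKYBBB
BBBGKBBBB
BBBBBBBBB
BBBBBBBBB
BBBBBBBBB
After op 2 fill(2,7,K) [57 cells changed]:
KKKKKKKKK
KKKKKKKKK
KKKGKYKKK
KKKGKKKKK
KKKKKKKKK
KKKKKKKKK
KKKKKKKKK
After op 3 paint(6,2,K):
KKKKKKKKK
KKKKKKKKK
KKKGKYKKK
KKKGKKKKK
KKKKKKKKK
KKKKKKKKK
KKKKKKKKK

Answer: KKKKKKKKK
KKKKKKKKK
KKKGKYKKK
KKKGKKKKK
KKKKKKKKK
KKKKKKKKK
KKKKKKKKK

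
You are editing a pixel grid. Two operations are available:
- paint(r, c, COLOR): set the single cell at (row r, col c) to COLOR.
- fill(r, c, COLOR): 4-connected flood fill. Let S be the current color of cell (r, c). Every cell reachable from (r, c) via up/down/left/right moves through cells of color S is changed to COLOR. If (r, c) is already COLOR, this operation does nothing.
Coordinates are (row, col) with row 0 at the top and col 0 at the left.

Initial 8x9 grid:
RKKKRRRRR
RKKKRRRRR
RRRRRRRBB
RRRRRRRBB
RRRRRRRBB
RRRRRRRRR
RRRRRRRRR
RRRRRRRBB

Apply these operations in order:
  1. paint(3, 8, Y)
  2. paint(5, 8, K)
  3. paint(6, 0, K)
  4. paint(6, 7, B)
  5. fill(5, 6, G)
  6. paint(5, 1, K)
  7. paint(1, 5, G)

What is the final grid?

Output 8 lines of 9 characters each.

After op 1 paint(3,8,Y):
RKKKRRRRR
RKKKRRRRR
RRRRRRRBB
RRRRRRRBY
RRRRRRRBB
RRRRRRRRR
RRRRRRRRR
RRRRRRRBB
After op 2 paint(5,8,K):
RKKKRRRRR
RKKKRRRRR
RRRRRRRBB
RRRRRRRBY
RRRRRRRBB
RRRRRRRRK
RRRRRRRRR
RRRRRRRBB
After op 3 paint(6,0,K):
RKKKRRRRR
RKKKRRRRR
RRRRRRRBB
RRRRRRRBY
RRRRRRRBB
RRRRRRRRK
KRRRRRRRR
RRRRRRRBB
After op 4 paint(6,7,B):
RKKKRRRRR
RKKKRRRRR
RRRRRRRBB
RRRRRRRBY
RRRRRRRBB
RRRRRRRRK
KRRRRRRBR
RRRRRRRBB
After op 5 fill(5,6,G) [54 cells changed]:
GKKKGGGGG
GKKKGGGGG
GGGGGGGBB
GGGGGGGBY
GGGGGGGBB
GGGGGGGGK
KGGGGGGBR
GGGGGGGBB
After op 6 paint(5,1,K):
GKKKGGGGG
GKKKGGGGG
GGGGGGGBB
GGGGGGGBY
GGGGGGGBB
GKGGGGGGK
KGGGGGGBR
GGGGGGGBB
After op 7 paint(1,5,G):
GKKKGGGGG
GKKKGGGGG
GGGGGGGBB
GGGGGGGBY
GGGGGGGBB
GKGGGGGGK
KGGGGGGBR
GGGGGGGBB

Answer: GKKKGGGGG
GKKKGGGGG
GGGGGGGBB
GGGGGGGBY
GGGGGGGBB
GKGGGGGGK
KGGGGGGBR
GGGGGGGBB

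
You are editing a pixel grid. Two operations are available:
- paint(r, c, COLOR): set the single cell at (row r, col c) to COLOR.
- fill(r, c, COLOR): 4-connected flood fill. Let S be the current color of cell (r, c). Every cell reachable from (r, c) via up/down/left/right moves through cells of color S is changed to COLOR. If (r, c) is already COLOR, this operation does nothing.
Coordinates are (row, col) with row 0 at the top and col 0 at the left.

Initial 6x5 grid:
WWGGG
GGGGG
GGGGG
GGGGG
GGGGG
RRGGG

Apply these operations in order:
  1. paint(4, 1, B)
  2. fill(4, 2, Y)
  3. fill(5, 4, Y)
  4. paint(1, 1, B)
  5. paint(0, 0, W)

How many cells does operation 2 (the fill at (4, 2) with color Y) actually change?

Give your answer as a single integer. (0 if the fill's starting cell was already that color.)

After op 1 paint(4,1,B):
WWGGG
GGGGG
GGGGG
GGGGG
GBGGG
RRGGG
After op 2 fill(4,2,Y) [25 cells changed]:
WWYYY
YYYYY
YYYYY
YYYYY
YBYYY
RRYYY

Answer: 25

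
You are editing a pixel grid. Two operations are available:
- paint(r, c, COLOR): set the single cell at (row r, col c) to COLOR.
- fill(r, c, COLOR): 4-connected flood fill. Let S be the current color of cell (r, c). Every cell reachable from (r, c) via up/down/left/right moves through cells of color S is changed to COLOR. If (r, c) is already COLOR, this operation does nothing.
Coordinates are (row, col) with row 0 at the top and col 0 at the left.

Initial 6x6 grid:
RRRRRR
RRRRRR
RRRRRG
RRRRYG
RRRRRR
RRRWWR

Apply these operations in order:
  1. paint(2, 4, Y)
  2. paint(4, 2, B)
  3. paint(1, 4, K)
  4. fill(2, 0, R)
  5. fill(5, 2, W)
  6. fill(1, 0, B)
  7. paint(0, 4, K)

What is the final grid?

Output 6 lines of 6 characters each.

Answer: BBBBKB
BBBBKB
BBBBYG
BBBBYG
BBBBBB
BBBBBB

Derivation:
After op 1 paint(2,4,Y):
RRRRRR
RRRRRR
RRRRYG
RRRRYG
RRRRRR
RRRWWR
After op 2 paint(4,2,B):
RRRRRR
RRRRRR
RRRRYG
RRRRYG
RRBRRR
RRRWWR
After op 3 paint(1,4,K):
RRRRRR
RRRRKR
RRRRYG
RRRRYG
RRBRRR
RRRWWR
After op 4 fill(2,0,R) [0 cells changed]:
RRRRRR
RRRRKR
RRRRYG
RRRRYG
RRBRRR
RRRWWR
After op 5 fill(5,2,W) [28 cells changed]:
WWWWWW
WWWWKW
WWWWYG
WWWWYG
WWBWWW
WWWWWW
After op 6 fill(1,0,B) [30 cells changed]:
BBBBBB
BBBBKB
BBBBYG
BBBBYG
BBBBBB
BBBBBB
After op 7 paint(0,4,K):
BBBBKB
BBBBKB
BBBBYG
BBBBYG
BBBBBB
BBBBBB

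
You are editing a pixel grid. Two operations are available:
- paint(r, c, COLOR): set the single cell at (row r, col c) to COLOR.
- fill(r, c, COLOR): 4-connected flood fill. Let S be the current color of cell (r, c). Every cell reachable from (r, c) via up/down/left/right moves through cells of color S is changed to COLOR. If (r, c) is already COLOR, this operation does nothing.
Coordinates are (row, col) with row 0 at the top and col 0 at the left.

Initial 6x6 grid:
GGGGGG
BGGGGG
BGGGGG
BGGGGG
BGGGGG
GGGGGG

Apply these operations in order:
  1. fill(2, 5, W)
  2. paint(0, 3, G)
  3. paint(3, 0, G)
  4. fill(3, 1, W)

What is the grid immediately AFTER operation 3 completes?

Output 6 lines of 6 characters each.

After op 1 fill(2,5,W) [32 cells changed]:
WWWWWW
BWWWWW
BWWWWW
BWWWWW
BWWWWW
WWWWWW
After op 2 paint(0,3,G):
WWWGWW
BWWWWW
BWWWWW
BWWWWW
BWWWWW
WWWWWW
After op 3 paint(3,0,G):
WWWGWW
BWWWWW
BWWWWW
GWWWWW
BWWWWW
WWWWWW

Answer: WWWGWW
BWWWWW
BWWWWW
GWWWWW
BWWWWW
WWWWWW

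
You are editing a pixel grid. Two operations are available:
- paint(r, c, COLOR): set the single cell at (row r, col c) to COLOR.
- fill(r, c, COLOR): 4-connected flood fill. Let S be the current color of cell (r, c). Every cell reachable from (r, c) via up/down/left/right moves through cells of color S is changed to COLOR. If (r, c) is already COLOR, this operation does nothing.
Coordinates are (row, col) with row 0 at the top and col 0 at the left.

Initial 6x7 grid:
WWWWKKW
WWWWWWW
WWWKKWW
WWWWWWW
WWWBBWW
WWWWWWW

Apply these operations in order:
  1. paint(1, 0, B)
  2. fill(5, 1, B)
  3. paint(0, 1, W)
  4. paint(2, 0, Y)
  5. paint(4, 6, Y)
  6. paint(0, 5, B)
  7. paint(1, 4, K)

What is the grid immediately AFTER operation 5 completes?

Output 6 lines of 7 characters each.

After op 1 paint(1,0,B):
WWWWKKW
BWWWWWW
WWWKKWW
WWWWWWW
WWWBBWW
WWWWWWW
After op 2 fill(5,1,B) [35 cells changed]:
BBBBKKB
BBBBBBB
BBBKKBB
BBBBBBB
BBBBBBB
BBBBBBB
After op 3 paint(0,1,W):
BWBBKKB
BBBBBBB
BBBKKBB
BBBBBBB
BBBBBBB
BBBBBBB
After op 4 paint(2,0,Y):
BWBBKKB
BBBBBBB
YBBKKBB
BBBBBBB
BBBBBBB
BBBBBBB
After op 5 paint(4,6,Y):
BWBBKKB
BBBBBBB
YBBKKBB
BBBBBBB
BBBBBBY
BBBBBBB

Answer: BWBBKKB
BBBBBBB
YBBKKBB
BBBBBBB
BBBBBBY
BBBBBBB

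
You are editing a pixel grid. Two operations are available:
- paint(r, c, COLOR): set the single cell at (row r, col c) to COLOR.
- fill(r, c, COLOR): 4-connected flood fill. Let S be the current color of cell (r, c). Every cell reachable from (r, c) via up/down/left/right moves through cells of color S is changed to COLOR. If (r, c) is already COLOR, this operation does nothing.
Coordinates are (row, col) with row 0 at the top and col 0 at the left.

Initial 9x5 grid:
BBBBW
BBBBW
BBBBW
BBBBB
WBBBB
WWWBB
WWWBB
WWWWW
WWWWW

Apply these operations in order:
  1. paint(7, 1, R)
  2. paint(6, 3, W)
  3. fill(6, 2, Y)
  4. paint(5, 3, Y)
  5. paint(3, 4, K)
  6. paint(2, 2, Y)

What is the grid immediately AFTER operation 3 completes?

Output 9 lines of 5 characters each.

Answer: BBBBW
BBBBW
BBBBW
BBBBB
YBBBB
YYYBB
YYYYB
YRYYY
YYYYY

Derivation:
After op 1 paint(7,1,R):
BBBBW
BBBBW
BBBBW
BBBBB
WBBBB
WWWBB
WWWBB
WRWWW
WWWWW
After op 2 paint(6,3,W):
BBBBW
BBBBW
BBBBW
BBBBB
WBBBB
WWWBB
WWWWB
WRWWW
WWWWW
After op 3 fill(6,2,Y) [17 cells changed]:
BBBBW
BBBBW
BBBBW
BBBBB
YBBBB
YYYBB
YYYYB
YRYYY
YYYYY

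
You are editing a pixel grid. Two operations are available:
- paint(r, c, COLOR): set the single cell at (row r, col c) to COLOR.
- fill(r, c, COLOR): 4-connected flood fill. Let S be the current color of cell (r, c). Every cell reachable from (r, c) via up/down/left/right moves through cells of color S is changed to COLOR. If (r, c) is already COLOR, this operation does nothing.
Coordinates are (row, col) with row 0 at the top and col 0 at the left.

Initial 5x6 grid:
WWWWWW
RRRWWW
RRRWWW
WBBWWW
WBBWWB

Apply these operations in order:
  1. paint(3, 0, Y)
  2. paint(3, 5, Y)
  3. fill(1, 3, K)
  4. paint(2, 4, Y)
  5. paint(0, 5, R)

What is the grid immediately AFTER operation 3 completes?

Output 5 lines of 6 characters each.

Answer: KKKKKK
RRRKKK
RRRKKK
YBBKKY
WBBKKB

Derivation:
After op 1 paint(3,0,Y):
WWWWWW
RRRWWW
RRRWWW
YBBWWW
WBBWWB
After op 2 paint(3,5,Y):
WWWWWW
RRRWWW
RRRWWW
YBBWWY
WBBWWB
After op 3 fill(1,3,K) [16 cells changed]:
KKKKKK
RRRKKK
RRRKKK
YBBKKY
WBBKKB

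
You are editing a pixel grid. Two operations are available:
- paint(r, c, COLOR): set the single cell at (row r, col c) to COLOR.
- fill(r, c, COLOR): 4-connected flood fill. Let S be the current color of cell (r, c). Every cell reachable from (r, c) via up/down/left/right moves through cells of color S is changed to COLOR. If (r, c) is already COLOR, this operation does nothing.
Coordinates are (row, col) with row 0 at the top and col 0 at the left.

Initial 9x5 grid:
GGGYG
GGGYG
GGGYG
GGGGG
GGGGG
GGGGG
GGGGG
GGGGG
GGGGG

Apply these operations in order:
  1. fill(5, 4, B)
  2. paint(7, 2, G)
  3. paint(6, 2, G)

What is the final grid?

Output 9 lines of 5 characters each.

After op 1 fill(5,4,B) [42 cells changed]:
BBBYB
BBBYB
BBBYB
BBBBB
BBBBB
BBBBB
BBBBB
BBBBB
BBBBB
After op 2 paint(7,2,G):
BBBYB
BBBYB
BBBYB
BBBBB
BBBBB
BBBBB
BBBBB
BBGBB
BBBBB
After op 3 paint(6,2,G):
BBBYB
BBBYB
BBBYB
BBBBB
BBBBB
BBBBB
BBGBB
BBGBB
BBBBB

Answer: BBBYB
BBBYB
BBBYB
BBBBB
BBBBB
BBBBB
BBGBB
BBGBB
BBBBB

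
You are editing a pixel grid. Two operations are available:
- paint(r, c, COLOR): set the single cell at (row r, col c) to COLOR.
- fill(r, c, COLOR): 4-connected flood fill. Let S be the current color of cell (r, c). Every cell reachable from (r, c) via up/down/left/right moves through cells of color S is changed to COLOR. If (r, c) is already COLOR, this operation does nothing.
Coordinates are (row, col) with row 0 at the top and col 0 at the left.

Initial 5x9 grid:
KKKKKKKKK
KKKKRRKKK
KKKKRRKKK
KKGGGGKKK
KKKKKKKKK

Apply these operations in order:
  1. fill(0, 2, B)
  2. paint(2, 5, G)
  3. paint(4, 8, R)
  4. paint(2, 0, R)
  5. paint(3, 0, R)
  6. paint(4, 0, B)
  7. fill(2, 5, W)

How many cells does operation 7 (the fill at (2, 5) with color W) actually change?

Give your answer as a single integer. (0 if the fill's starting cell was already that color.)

Answer: 5

Derivation:
After op 1 fill(0,2,B) [37 cells changed]:
BBBBBBBBB
BBBBRRBBB
BBBBRRBBB
BBGGGGBBB
BBBBBBBBB
After op 2 paint(2,5,G):
BBBBBBBBB
BBBBRRBBB
BBBBRGBBB
BBGGGGBBB
BBBBBBBBB
After op 3 paint(4,8,R):
BBBBBBBBB
BBBBRRBBB
BBBBRGBBB
BBGGGGBBB
BBBBBBBBR
After op 4 paint(2,0,R):
BBBBBBBBB
BBBBRRBBB
RBBBRGBBB
BBGGGGBBB
BBBBBBBBR
After op 5 paint(3,0,R):
BBBBBBBBB
BBBBRRBBB
RBBBRGBBB
RBGGGGBBB
BBBBBBBBR
After op 6 paint(4,0,B):
BBBBBBBBB
BBBBRRBBB
RBBBRGBBB
RBGGGGBBB
BBBBBBBBR
After op 7 fill(2,5,W) [5 cells changed]:
BBBBBBBBB
BBBBRRBBB
RBBBRWBBB
RBWWWWBBB
BBBBBBBBR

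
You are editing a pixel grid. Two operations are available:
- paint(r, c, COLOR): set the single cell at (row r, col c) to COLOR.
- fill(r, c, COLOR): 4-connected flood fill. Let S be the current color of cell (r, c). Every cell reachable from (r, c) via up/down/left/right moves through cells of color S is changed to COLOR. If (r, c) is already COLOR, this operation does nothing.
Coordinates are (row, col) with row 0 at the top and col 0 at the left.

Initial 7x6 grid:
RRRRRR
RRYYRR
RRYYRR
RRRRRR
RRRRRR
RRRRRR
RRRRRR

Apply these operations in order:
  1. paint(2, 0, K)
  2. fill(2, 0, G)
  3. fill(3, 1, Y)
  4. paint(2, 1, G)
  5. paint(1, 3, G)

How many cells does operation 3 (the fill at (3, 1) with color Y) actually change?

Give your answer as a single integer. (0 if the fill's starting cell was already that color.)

Answer: 37

Derivation:
After op 1 paint(2,0,K):
RRRRRR
RRYYRR
KRYYRR
RRRRRR
RRRRRR
RRRRRR
RRRRRR
After op 2 fill(2,0,G) [1 cells changed]:
RRRRRR
RRYYRR
GRYYRR
RRRRRR
RRRRRR
RRRRRR
RRRRRR
After op 3 fill(3,1,Y) [37 cells changed]:
YYYYYY
YYYYYY
GYYYYY
YYYYYY
YYYYYY
YYYYYY
YYYYYY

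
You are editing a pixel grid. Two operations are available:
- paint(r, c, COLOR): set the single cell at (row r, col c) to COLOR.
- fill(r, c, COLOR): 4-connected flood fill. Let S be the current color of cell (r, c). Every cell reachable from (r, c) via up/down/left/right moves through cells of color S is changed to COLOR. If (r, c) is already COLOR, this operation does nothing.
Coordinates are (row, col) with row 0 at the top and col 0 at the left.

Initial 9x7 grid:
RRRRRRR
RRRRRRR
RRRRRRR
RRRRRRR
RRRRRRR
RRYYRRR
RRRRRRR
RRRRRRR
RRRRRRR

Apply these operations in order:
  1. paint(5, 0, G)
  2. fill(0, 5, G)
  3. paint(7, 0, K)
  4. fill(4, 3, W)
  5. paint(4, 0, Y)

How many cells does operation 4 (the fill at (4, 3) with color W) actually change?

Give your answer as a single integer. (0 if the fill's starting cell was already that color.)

Answer: 60

Derivation:
After op 1 paint(5,0,G):
RRRRRRR
RRRRRRR
RRRRRRR
RRRRRRR
RRRRRRR
GRYYRRR
RRRRRRR
RRRRRRR
RRRRRRR
After op 2 fill(0,5,G) [60 cells changed]:
GGGGGGG
GGGGGGG
GGGGGGG
GGGGGGG
GGGGGGG
GGYYGGG
GGGGGGG
GGGGGGG
GGGGGGG
After op 3 paint(7,0,K):
GGGGGGG
GGGGGGG
GGGGGGG
GGGGGGG
GGGGGGG
GGYYGGG
GGGGGGG
KGGGGGG
GGGGGGG
After op 4 fill(4,3,W) [60 cells changed]:
WWWWWWW
WWWWWWW
WWWWWWW
WWWWWWW
WWWWWWW
WWYYWWW
WWWWWWW
KWWWWWW
WWWWWWW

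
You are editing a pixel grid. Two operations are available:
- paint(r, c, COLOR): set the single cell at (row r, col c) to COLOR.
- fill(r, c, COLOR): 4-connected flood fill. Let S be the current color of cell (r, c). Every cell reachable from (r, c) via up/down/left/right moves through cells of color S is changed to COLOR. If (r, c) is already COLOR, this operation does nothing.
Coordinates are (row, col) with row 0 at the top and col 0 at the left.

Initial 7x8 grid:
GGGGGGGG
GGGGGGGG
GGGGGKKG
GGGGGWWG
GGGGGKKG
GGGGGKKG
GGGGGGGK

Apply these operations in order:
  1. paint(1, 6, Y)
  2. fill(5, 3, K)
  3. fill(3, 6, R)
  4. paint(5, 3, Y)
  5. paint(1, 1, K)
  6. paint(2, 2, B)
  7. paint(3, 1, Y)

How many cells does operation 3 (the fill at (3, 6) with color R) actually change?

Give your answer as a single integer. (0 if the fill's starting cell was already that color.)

After op 1 paint(1,6,Y):
GGGGGGGG
GGGGGGYG
GGGGGKKG
GGGGGWWG
GGGGGKKG
GGGGGKKG
GGGGGGGK
After op 2 fill(5,3,K) [46 cells changed]:
KKKKKKKK
KKKKKKYK
KKKKKKKK
KKKKKWWK
KKKKKKKK
KKKKKKKK
KKKKKKKK
After op 3 fill(3,6,R) [2 cells changed]:
KKKKKKKK
KKKKKKYK
KKKKKKKK
KKKKKRRK
KKKKKKKK
KKKKKKKK
KKKKKKKK

Answer: 2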